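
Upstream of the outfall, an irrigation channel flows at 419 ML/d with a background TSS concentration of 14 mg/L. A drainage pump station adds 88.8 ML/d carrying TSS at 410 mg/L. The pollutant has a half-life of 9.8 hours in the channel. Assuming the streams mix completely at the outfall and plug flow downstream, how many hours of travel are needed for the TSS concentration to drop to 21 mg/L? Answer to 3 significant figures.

19.5 h

Mass balance: C = (419.0·14.00 + 88.80·410.0) / 507.8 = 42270/507.8 = 83.25 mg/L.
Half-life 9.8 h → k = ln 2 / 9.8 = 0.07073 h⁻¹ = 1.698 d⁻¹.
83.25·exp(−k·t) = 21 → t = ln(83.25/21)/k = 70100 s = 19.47 h.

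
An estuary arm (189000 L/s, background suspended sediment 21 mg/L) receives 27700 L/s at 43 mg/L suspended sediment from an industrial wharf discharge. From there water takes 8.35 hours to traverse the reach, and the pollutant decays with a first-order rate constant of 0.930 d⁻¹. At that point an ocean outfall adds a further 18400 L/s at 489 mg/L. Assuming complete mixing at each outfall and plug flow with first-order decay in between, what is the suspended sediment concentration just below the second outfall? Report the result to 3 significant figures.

54.2 mg/L

Mass balance: C = (189000·21.00 + 27700·43.00) / 216700 = 5160000/216700 = 23.81 mg/L; combined flow 216700 L/s.
First-order decay: C = 23.81·exp(−k·t) = 23.81·0.7236 = 17.23 mg/L.
At the second outfall, C = (216700·17.23 + 18400·489.0) / (216700 + 18400) = 54.15 mg/L.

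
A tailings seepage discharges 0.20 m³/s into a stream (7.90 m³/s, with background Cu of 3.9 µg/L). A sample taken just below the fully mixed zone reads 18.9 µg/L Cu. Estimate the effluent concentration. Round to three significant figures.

Mass balance: 7.900·3.900 + 0.2000·Cₑ = 8.100·18.90
→ Cₑ = (8.100·18.90 − 7.900·3.900) / 0.2000 = 611.4 µg/L.

611 µg/L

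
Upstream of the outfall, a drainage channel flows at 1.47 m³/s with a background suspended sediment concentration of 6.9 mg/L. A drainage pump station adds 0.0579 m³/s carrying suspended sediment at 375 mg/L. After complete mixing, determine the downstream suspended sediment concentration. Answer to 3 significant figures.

After mixing, C = (1.470·6.900 + 0.05790·375.0) / 1.528 = 31.86/1.528 = 20.85 mg/L.

20.8 mg/L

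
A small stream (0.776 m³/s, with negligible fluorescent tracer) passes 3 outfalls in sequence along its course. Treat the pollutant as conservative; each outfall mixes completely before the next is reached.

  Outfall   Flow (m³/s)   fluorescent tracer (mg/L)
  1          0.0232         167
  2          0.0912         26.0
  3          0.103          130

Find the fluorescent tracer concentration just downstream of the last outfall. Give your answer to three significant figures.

19.8 mg/L

After outfall 1: Q = 0.7760 + 0.02320 = 0.7992 m³/s; C = (0.7760·0 + 0.02320·167.0)/0.7992 = 4.848 mg/L.
After outfall 2: Q = 0.7992 + 0.09120 = 0.8904 m³/s; C = (0.7992·4.848 + 0.09120·26.00)/0.8904 = 7.014 mg/L.
After outfall 3: Q = 0.8904 + 0.1030 = 0.9934 m³/s; C = (0.8904·7.014 + 0.1030·130.0)/0.9934 = 19.77 mg/L.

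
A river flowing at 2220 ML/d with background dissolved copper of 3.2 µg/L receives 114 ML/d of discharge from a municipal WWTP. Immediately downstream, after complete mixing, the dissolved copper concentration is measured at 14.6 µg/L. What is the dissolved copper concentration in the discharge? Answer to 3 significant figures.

Mass balance: 2220·3.200 + 114.0·Cₑ = 2334·14.60
→ Cₑ = (2334·14.60 − 2220·3.200) / 114.0 = 236.6 µg/L.

237 µg/L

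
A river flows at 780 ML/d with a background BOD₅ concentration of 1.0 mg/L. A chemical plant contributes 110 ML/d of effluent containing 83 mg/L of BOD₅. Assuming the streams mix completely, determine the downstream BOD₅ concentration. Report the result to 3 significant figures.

Mixed concentration C = ΣQC/ΣQ = (780.0·1.000 + 110.0·83.00) / 890.0 = 9910/890.0 = 11.13 mg/L.

11.1 mg/L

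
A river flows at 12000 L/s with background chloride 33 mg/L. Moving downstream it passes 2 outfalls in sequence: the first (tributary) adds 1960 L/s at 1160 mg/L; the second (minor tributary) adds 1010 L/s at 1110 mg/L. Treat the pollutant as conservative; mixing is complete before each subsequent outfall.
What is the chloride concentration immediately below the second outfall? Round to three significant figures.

253 mg/L

After outfall 1: Q = 12000 + 1960 = 13960 L/s; C = (12000·33.00 + 1960·1160)/13960 = 191.2 mg/L.
After outfall 2: Q = 13960 + 1010 = 14970 L/s; C = (13960·191.2 + 1010·1110)/14970 = 253.2 mg/L.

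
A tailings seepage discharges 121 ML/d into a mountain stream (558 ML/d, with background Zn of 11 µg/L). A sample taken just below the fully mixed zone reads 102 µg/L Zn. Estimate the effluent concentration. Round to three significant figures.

Mass balance: 558.0·11.00 + 121.0·Cₑ = 679.0·102.0
→ Cₑ = (679.0·102.0 − 558.0·11.00) / 121.0 = 521.7 µg/L.

522 µg/L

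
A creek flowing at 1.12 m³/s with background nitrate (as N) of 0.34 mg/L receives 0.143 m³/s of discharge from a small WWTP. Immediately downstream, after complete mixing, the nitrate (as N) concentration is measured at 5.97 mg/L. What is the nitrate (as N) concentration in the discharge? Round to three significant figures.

50.1 mg/L

Mass balance: 1.120·0.3400 + 0.1430·Cₑ = 1.263·5.970
→ Cₑ = (1.263·5.970 − 1.120·0.3400) / 0.1430 = 50.07 mg/L.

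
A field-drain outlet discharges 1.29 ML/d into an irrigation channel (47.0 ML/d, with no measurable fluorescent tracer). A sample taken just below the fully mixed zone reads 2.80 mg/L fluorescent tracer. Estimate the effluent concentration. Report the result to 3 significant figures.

105 mg/L

Mass balance: 47.00·0 + 1.290·Cₑ = 48.29·2.800
→ Cₑ = (48.29·2.800 − 47.00·0) / 1.290 = 104.8 mg/L.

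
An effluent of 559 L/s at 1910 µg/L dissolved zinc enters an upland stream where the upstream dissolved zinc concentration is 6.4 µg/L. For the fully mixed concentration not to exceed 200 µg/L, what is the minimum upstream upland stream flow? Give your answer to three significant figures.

4940 L/s

Set C_mix = 200: (Q·6.400 + 559.0·1910) / (Q + 559.0) = 200
→ Q = 559.0·(1910 − 200)/(200 − 6.400) = 4937 L/s.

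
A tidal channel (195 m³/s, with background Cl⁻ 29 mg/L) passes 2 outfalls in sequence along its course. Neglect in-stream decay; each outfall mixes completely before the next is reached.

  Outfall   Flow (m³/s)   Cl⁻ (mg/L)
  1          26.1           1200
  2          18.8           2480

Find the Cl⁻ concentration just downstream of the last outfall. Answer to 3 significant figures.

348 mg/L

Below outfall 1: Q → 221.1 m³/s, C = (195.0·29.00 + 26.10·1200)/221.1 = 167.2 mg/L.
Below outfall 2: Q → 239.9 m³/s, C = (221.1·167.2 + 18.80·2480)/239.9 = 348.5 mg/L.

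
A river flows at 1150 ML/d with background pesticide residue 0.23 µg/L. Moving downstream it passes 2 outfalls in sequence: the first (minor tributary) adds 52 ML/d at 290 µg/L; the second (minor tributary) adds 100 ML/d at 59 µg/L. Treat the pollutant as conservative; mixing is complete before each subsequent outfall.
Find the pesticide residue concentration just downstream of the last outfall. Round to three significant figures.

16.3 µg/L

After outfall 1: Q = 1150 + 52.00 = 1202 ML/d; C = (1150·0.2300 + 52.00·290.0)/1202 = 12.77 µg/L.
After outfall 2: Q = 1202 + 100.0 = 1302 ML/d; C = (1202·12.77 + 100.0·59.00)/1302 = 16.32 µg/L.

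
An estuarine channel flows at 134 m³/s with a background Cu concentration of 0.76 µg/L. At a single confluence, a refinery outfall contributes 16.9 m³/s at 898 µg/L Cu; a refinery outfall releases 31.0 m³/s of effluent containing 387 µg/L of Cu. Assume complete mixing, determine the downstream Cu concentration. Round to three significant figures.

After mixing, C = (134.0·0.7600 + 16.90·898.0 + 31.00·387.0) / 181.9 = 27280/181.9 = 149.9 µg/L.

150 µg/L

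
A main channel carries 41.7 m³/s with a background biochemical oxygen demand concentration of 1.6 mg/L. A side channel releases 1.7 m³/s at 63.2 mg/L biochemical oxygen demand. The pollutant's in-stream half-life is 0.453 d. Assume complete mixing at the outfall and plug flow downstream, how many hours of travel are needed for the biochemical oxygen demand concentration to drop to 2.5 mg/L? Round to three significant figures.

Flow-weighted average: C = (41.70·1.600 + 1.700·63.20) / 43.40 = 174.2/43.40 = 4.013 mg/L.
Half-life 0.453 d → k = ln 2 / 0.453 = 1.530 d⁻¹.
4.013·exp(−k·t) = 2.5 → t = ln(4.013/2.5)/k = 26720 s = 7.423 h.

7.42 h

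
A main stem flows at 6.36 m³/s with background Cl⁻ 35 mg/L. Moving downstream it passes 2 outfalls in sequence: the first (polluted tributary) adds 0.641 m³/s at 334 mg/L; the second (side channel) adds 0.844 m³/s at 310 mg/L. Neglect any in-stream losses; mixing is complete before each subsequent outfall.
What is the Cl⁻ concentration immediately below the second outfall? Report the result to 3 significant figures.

89.0 mg/L

After outfall 1: Q = 6.360 + 0.6410 = 7.001 m³/s; C = (6.360·35.00 + 0.6410·334.0)/7.001 = 62.38 mg/L.
After outfall 2: Q = 7.001 + 0.8440 = 7.845 m³/s; C = (7.001·62.38 + 0.8440·310.0)/7.845 = 89.02 mg/L.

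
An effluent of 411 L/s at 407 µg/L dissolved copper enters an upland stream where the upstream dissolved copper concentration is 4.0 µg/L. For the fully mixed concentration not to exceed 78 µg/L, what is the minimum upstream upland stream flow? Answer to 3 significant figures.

1830 L/s

Set C_mix = 78: (Q·4.000 + 411.0·407.0) / (Q + 411.0) = 78
→ Q = 411.0·(407.0 − 78)/(78 − 4.000) = 1827 L/s.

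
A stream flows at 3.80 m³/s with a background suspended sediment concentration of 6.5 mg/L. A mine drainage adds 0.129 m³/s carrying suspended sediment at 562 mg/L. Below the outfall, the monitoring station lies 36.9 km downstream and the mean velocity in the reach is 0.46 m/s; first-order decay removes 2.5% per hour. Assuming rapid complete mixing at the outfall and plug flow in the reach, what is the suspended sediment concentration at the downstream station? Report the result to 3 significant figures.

Conservation of mass: C = (3.800·6.500 + 0.1290·562.0) / 3.929 = 97.20/3.929 = 24.74 mg/L.
Travel time t = 36.9·1000 / 0.46 = 80220 s = 22.28 h.
2.5%/h lost → k = −ln(1 − 0.025) = 0.02532 h⁻¹.
Decay over the reach: 24.74·exp(−kt) = 24.74·0.5688 = 14.07 mg/L.

14.1 mg/L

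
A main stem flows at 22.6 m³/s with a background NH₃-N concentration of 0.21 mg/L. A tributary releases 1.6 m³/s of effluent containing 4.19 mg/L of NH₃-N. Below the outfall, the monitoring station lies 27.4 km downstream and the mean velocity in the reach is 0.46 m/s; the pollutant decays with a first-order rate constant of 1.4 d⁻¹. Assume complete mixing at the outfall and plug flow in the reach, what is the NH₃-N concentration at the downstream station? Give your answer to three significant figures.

Flow-weighted average: C = (22.60·0.2100 + 1.600·4.190) / 24.20 = 11.45/24.20 = 0.4731 mg/L.
Travel time t = 27.4·1000 / 0.46 = 59570 s = 16.55 h.
First-order decay: C = 0.4731·exp(−k·t) = 0.4731·0.3809 = 0.1802 mg/L.

0.180 mg/L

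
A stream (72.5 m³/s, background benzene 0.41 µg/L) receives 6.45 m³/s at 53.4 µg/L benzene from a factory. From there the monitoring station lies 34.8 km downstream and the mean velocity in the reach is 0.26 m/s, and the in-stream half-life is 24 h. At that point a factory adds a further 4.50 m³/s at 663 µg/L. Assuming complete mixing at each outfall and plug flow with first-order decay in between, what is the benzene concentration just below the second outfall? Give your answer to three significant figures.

37.3 µg/L

Flow-weighted average: C = (72.50·0.4100 + 6.450·53.40) / 78.95 = 374.2/78.95 = 4.739 µg/L; combined flow 78.95 m³/s.
Travel time t = 34.8·1000 / 0.26 = 133800 s = 37.18 h.
Half-life 24 h → k = ln 2 / 24 = 0.02888 h⁻¹ = 0.6931 d⁻¹.
Decay over the reach: 4.739·exp(−kt) = 4.739·0.3417 = 1.619 µg/L.
At the second outfall, C = (78.95·1.619 + 4.500·663.0) / (78.95 + 4.500) = 37.28 µg/L.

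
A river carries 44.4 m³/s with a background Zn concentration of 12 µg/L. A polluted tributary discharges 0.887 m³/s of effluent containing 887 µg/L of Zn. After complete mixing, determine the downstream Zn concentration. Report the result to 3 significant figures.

29.1 µg/L

Conservation of mass: C = (44.40·12.00 + 0.8870·887.0) / 45.29 = 1320/45.29 = 29.14 µg/L.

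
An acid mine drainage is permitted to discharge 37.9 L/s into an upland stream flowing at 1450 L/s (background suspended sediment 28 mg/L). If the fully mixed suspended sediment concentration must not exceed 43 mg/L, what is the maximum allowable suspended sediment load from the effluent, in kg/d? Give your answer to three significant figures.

2020 kg/d

Mass balance at the limit: 1450·28.00 + 37.90·Cₑ = 1488·43 → Cₑ = 616.9 mg/L.
37.90 L/s = 0.03790 m³/s. Load = 0.03790 m³/s × 616.9 g/m³ × 86 400 s/d = 2020 kg/d.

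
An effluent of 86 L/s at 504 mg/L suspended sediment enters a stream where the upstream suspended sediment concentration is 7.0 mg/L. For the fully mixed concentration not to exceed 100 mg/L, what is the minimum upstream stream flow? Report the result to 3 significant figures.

374 L/s

Set C_mix = 100: (Q·7.000 + 86.00·504.0) / (Q + 86.00) = 100
→ Q = 86.00·(504.0 − 100)/(100 − 7.000) = 373.6 L/s.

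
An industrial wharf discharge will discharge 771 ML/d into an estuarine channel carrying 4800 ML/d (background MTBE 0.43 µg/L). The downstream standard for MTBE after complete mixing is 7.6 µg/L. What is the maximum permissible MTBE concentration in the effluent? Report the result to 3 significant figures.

52.2 µg/L

At the limit, (Qr·Cr + Qe·Cₑ)/(Qr + Qe) = 7.6:
Cₑ = (5571·7.6 − 4800·0.4300) / 771.0 = 52.24 µg/L.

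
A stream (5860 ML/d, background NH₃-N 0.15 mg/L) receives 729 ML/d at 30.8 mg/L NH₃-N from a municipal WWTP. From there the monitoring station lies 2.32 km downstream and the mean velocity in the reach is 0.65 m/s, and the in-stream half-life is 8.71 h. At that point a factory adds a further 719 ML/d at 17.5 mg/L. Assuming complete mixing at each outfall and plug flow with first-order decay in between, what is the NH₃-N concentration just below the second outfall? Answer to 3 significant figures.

Conservation of mass: C = (5860·0.1500 + 729.0·30.80) / 6589 = 23330/6589 = 3.541 mg/L; combined flow 6589 ML/d.
Travel time t = 2.32·1000 / 0.65 = 3569 s = 0.9915 h.
Half-life 8.71 h → k = ln 2 / 8.71 = 0.07958 h⁻¹ = 1.910 d⁻¹.
Applying C = C₀e^(−kt): 3.541 × 0.9241 = 3.272 mg/L.
At the second outfall, C = (6589·3.272 + 719.0·17.50) / (6589 + 719.0) = 4.672 mg/L.

4.67 mg/L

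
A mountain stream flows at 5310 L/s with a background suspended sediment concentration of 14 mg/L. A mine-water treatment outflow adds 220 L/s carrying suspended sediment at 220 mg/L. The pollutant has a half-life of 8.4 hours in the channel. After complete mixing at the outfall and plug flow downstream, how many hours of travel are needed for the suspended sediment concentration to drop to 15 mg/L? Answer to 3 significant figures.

4.75 h

Mixed concentration C = ΣQC/ΣQ = (5310·14.00 + 220.0·220.0) / 5530 = 122700/5530 = 22.20 mg/L.
Half-life 8.4 h → k = ln 2 / 8.4 = 0.08252 h⁻¹ = 1.980 d⁻¹.
22.20·exp(−k·t) = 15 → t = ln(22.20/15)/k = 17090 s = 4.748 h.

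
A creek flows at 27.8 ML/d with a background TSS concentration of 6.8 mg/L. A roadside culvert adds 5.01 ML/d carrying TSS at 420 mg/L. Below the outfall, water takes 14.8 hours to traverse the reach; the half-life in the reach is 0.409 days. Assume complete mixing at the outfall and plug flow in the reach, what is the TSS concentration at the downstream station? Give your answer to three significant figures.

Flow-weighted average: C = (27.80·6.800 + 5.010·420.0) / 32.81 = 2293/32.81 = 69.89 mg/L.
Half-life 0.409 d → k = ln 2 / 0.409 = 1.695 d⁻¹.
Applying C = C₀e^(−kt): 69.89 × 0.3517 = 24.58 mg/L.

24.6 mg/L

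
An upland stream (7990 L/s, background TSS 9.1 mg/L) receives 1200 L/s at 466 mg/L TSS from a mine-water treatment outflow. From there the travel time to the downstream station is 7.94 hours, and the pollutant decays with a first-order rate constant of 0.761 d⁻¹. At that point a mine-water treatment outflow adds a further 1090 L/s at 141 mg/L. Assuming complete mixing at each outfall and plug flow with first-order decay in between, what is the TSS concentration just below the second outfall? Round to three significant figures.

62.7 mg/L

After mixing, C = (7990·9.100 + 1200·466.0) / 9190 = 631900/9190 = 68.76 mg/L; combined flow 9190 L/s.
Decay over the reach: 68.76·exp(−kt) = 68.76·0.7774 = 53.46 mg/L.
At the second outfall, C = (9190·53.46 + 1090·141.0) / (9190 + 1090) = 62.74 mg/L.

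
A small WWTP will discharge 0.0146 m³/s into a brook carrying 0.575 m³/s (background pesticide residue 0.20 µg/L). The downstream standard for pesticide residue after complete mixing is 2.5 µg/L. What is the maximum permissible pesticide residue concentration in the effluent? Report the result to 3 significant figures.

93.1 µg/L

At the limit, (Qr·Cr + Qe·Cₑ)/(Qr + Qe) = 2.5:
Cₑ = (0.5896·2.5 − 0.5750·0.2000) / 0.01460 = 93.08 µg/L.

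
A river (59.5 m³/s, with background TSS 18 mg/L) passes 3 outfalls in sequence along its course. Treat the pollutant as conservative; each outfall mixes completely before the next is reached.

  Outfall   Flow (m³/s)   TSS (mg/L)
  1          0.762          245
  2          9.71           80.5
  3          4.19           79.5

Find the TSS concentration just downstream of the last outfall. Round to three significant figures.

32.0 mg/L

Below outfall 1: Q → 60.26 m³/s, C = (59.50·18.00 + 0.7620·245.0)/60.26 = 20.87 mg/L.
Below outfall 2: Q → 69.97 m³/s, C = (60.26·20.87 + 9.710·80.50)/69.97 = 29.15 mg/L.
Below outfall 3: Q → 74.16 m³/s, C = (69.97·29.15 + 4.190·79.50)/74.16 = 31.99 mg/L.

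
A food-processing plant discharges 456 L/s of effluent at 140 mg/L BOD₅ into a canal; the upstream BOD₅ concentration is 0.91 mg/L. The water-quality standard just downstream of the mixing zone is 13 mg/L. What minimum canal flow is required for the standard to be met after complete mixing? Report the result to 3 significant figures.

Set C_mix = 13: (Q·0.9100 + 456.0·140.0) / (Q + 456.0) = 13
→ Q = 456.0·(140.0 − 13)/(13 − 0.9100) = 4790 L/s.

4790 L/s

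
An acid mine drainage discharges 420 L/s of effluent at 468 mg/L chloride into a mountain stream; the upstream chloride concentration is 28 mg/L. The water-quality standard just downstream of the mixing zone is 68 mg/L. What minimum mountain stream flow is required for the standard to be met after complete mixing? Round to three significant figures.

Set C_mix = 68: (Q·28.00 + 420.0·468.0) / (Q + 420.0) = 68
→ Q = 420.0·(468.0 − 68)/(68 − 28.00) = 4200 L/s.

4200 L/s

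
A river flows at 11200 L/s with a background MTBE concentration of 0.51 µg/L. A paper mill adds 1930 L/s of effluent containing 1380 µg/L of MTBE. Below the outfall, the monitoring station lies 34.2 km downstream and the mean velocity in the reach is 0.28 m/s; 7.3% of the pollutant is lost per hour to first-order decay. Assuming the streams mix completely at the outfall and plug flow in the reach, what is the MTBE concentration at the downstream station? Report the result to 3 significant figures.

15.5 µg/L

Flow-weighted average: C = (11200·0.5100 + 1930·1380) / 13130 = 2669000/13130 = 203.3 µg/L.
Travel time t = 34.2·1000 / 0.28 = 122100 s = 33.93 h.
7.3%/h lost → k = −ln(1 − 0.073) = 0.07580 h⁻¹.
Decay over the reach: 203.3·exp(−kt) = 203.3·0.07639 = 15.53 µg/L.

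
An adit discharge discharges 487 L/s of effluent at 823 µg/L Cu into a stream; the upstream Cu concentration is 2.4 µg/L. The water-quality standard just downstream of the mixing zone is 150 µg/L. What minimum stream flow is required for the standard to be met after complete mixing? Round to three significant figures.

2220 L/s

Set C_mix = 150: (Q·2.400 + 487.0·823.0) / (Q + 487.0) = 150
→ Q = 487.0·(823.0 − 150)/(150 − 2.400) = 2221 L/s.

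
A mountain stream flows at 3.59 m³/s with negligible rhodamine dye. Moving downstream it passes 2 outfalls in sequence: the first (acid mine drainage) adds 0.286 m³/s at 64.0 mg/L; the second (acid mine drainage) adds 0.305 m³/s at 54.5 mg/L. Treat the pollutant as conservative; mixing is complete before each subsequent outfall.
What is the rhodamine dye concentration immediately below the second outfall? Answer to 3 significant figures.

8.35 mg/L

Below outfall 1: Q → 3.876 m³/s, C = (3.590·0 + 0.2860·64.00)/3.876 = 4.722 mg/L.
Below outfall 2: Q → 4.181 m³/s, C = (3.876·4.722 + 0.3050·54.50)/4.181 = 8.354 mg/L.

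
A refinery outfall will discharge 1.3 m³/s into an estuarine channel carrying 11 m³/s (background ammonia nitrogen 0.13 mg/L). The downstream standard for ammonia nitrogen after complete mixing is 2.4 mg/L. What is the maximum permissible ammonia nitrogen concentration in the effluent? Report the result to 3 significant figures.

At the limit, (Qr·Cr + Qe·Cₑ)/(Qr + Qe) = 2.4:
Cₑ = (12.30·2.4 − 11.00·0.1300) / 1.300 = 21.61 mg/L.

21.6 mg/L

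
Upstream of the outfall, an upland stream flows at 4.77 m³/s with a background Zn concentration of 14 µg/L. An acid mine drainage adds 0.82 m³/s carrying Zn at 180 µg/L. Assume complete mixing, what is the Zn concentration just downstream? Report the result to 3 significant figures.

38.4 µg/L

Mixed concentration C = ΣQC/ΣQ = (4.770·14.00 + 0.8200·180.0) / 5.590 = 214.4/5.590 = 38.35 µg/L.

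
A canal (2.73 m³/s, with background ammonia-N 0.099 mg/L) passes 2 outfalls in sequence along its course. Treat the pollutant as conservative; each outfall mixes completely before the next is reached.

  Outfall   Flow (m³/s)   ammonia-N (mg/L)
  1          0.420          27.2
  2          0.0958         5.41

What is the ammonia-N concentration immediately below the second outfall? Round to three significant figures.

Below outfall 1: Q → 3.150 m³/s, C = (2.730·0.09900 + 0.4200·27.20)/3.150 = 3.712 mg/L.
Below outfall 2: Q → 3.246 m³/s, C = (3.150·3.712 + 0.09580·5.410)/3.246 = 3.763 mg/L.

3.76 mg/L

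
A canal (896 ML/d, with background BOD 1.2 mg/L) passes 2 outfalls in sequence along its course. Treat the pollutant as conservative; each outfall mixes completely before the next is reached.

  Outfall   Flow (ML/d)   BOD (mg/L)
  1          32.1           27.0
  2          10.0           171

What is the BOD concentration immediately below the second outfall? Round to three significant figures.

Outfall 1: combined Q = 928.1 ML/d; C = (896.0·1.200 + 32.10·27.00)/928.1 = 2.092 mg/L.
Outfall 2: combined Q = 938.1 ML/d; C = (928.1·2.092 + 10.00·171.0)/938.1 = 3.893 mg/L.

3.89 mg/L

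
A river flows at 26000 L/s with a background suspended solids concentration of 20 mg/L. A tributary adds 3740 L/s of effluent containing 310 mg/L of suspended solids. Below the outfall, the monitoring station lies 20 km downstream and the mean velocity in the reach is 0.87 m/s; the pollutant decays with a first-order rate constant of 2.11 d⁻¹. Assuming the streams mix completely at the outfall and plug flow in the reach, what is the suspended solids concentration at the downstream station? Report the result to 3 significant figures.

32.2 mg/L

Flow-weighted average: C = (26000·20.00 + 3740·310.0) / 29740 = 1679000/29740 = 56.47 mg/L.
Travel time t = 20·1000 / 0.87 = 22990 s = 6.386 h.
Decay over the reach: 56.47·exp(−kt) = 56.47·0.5704 = 32.21 mg/L.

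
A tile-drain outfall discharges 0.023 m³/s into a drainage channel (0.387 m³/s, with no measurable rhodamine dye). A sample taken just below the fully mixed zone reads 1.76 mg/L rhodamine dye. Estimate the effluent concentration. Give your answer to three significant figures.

31.4 mg/L

Mass balance: 0.3870·0 + 0.02300·Cₑ = 0.4100·1.760
→ Cₑ = (0.4100·1.760 − 0.3870·0) / 0.02300 = 31.37 mg/L.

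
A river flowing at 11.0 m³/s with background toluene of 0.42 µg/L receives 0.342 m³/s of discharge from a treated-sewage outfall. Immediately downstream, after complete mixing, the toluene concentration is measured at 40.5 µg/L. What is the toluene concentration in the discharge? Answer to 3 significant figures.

1330 µg/L

Mass balance: 11.00·0.4200 + 0.3420·Cₑ = 11.34·40.50
→ Cₑ = (11.34·40.50 − 11.00·0.4200) / 0.3420 = 1330 µg/L.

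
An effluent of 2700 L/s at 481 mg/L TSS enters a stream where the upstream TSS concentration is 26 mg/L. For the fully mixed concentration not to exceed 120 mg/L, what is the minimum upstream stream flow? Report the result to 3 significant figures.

10400 L/s

Set C_mix = 120: (Q·26.00 + 2700·481.0) / (Q + 2700) = 120
→ Q = 2700·(481.0 − 120)/(120 − 26.00) = 10370 L/s.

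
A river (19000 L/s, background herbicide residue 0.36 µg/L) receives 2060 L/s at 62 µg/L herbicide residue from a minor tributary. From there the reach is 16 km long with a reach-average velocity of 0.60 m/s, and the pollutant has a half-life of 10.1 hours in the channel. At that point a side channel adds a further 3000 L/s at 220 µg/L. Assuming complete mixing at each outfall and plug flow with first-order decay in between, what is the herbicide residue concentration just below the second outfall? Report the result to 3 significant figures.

After mixing, C = (19000·0.3600 + 2060·62.00) / 21060 = 134600/21060 = 6.389 µg/L; combined flow 21060 L/s.
Travel time t = 16·1000 / 0.60 = 26670 s = 7.407 h.
Half-life 10.1 h → k = ln 2 / 10.1 = 0.06863 h⁻¹ = 1.647 d⁻¹.
After decay, C = 6.389 × e^(−kt) = 6.389 × 0.6015 = 3.843 µg/L.
Second outfall: C = (21060·3.843 + 3000·220.0)/24060 = 30.80 µg/L.

30.8 µg/L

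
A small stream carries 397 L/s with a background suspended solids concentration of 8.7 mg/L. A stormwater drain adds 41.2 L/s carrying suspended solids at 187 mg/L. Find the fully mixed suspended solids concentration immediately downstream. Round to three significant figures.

Flow-weighted average: C = (397.0·8.700 + 41.20·187.0) / 438.2 = 11160/438.2 = 25.46 mg/L.

25.5 mg/L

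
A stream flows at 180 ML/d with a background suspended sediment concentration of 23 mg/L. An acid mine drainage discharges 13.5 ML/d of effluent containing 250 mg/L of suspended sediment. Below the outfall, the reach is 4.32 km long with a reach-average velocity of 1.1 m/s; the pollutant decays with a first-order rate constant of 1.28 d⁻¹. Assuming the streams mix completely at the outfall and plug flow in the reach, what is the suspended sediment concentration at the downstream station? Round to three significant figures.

After mixing, C = (180.0·23.00 + 13.50·250.0) / 193.5 = 7515/193.5 = 38.84 mg/L.
Travel time t = 4.32·1000 / 1.1 = 3927 s = 1.091 h.
Decay over the reach: 38.84·exp(−kt) = 38.84·0.9435 = 36.64 mg/L.

36.6 mg/L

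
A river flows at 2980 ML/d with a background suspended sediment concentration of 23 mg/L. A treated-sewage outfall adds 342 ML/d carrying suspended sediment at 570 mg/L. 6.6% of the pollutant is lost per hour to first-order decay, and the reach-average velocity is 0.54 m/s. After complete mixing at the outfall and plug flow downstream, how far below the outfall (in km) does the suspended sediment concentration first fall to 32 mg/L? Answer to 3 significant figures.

25.8 km

Mixed concentration C = ΣQC/ΣQ = (2980·23.00 + 342.0·570.0) / 3322 = 263500/3322 = 79.31 mg/L.
6.6%/h lost → k = −ln(1 − 0.066) = 0.06828 h⁻¹.
Set 79.31·exp(−k·t) = 32 → t = ln(79.31/32)/k = 47860 s = 13.29 h.
Distance = v·t = 0.54·47860 = 25840 m = 25.84 km.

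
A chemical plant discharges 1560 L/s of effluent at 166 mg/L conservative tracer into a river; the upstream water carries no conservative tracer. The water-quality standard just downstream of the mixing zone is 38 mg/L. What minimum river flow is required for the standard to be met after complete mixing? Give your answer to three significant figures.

5250 L/s

Set C_mix = 38: (Q·0 + 1560·166.0) / (Q + 1560) = 38
→ Q = 1560·(166.0 − 38)/(38 − 0) = 5255 L/s.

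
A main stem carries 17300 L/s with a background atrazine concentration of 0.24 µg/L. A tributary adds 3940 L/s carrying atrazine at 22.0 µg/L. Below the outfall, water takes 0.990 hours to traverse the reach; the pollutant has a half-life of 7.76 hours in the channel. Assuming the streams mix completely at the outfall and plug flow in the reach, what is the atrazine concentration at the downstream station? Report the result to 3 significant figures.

Mixed concentration C = ΣQC/ΣQ = (17300·0.2400 + 3940·22.00) / 21240 = 90830/21240 = 4.276 µg/L.
Half-life 7.76 h → k = ln 2 / 7.76 = 0.08932 h⁻¹ = 2.144 d⁻¹.
First-order decay: C = 4.276·exp(−k·t) = 4.276·0.9154 = 3.915 µg/L.

3.91 µg/L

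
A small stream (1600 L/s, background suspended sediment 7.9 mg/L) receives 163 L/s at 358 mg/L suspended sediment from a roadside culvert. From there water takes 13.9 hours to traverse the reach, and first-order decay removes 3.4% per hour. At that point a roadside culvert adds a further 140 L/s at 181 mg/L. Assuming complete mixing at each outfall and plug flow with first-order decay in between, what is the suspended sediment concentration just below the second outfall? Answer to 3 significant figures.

After mixing, C = (1600·7.900 + 163.0·358.0) / 1763 = 70990/1763 = 40.27 mg/L; combined flow 1763 L/s.
3.4%/h lost → k = −ln(1 − 0.034) = 0.03459 h⁻¹.
After decay, C = 40.27 × e^(−kt) = 40.27 × 0.6183 = 24.90 mg/L.
Second outfall: C = (1763·24.90 + 140.0·181.0)/1903 = 36.38 mg/L.

36.4 mg/L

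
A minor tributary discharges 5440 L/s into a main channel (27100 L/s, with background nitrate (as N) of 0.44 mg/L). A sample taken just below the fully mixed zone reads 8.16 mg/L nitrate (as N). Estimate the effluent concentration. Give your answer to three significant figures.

46.6 mg/L

Mass balance: 27100·0.4400 + 5440·Cₑ = 32540·8.160
→ Cₑ = (32540·8.160 − 27100·0.4400) / 5440 = 46.62 mg/L.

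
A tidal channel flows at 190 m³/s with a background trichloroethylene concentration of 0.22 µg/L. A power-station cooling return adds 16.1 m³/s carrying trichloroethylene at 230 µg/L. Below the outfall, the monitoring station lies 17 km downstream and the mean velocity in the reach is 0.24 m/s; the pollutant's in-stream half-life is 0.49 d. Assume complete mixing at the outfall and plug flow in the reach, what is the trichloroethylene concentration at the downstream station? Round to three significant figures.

Conservation of mass: C = (190.0·0.2200 + 16.10·230.0) / 206.1 = 3745/206.1 = 18.17 µg/L.
Travel time t = 17·1000 / 0.24 = 70830 s = 19.68 h.
Half-life 0.49 d → k = ln 2 / 0.49 = 1.415 d⁻¹.
Applying C = C₀e^(−kt): 18.17 × 0.3136 = 5.698 µg/L.

5.70 µg/L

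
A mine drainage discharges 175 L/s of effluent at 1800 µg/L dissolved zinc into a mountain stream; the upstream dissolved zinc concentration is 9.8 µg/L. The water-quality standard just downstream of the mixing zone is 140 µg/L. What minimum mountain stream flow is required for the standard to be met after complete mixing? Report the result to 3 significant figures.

2230 L/s

Set C_mix = 140: (Q·9.800 + 175.0·1800) / (Q + 175.0) = 140
→ Q = 175.0·(1800 − 140)/(140 − 9.800) = 2231 L/s.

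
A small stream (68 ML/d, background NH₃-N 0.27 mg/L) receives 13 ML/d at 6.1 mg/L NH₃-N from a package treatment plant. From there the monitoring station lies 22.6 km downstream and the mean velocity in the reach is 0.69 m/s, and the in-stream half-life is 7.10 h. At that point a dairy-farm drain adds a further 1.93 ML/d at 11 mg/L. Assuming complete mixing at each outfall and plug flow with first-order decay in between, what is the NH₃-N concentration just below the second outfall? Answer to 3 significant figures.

0.740 mg/L

Mixed concentration C = ΣQC/ΣQ = (68.00·0.2700 + 13.00·6.100) / 81.00 = 97.66/81.00 = 1.206 mg/L; combined flow 81.00 ML/d.
Travel time t = 22.6·1000 / 0.69 = 32750 s = 9.098 h.
Half-life 7.10 h → k = ln 2 / 7.10 = 0.09763 h⁻¹ = 2.343 d⁻¹.
Applying C = C₀e^(−kt): 1.206 × 0.4114 = 0.4960 mg/L.
At the second outfall, C = (81.00·0.4960 + 1.930·11.00) / (81.00 + 1.930) = 0.7405 mg/L.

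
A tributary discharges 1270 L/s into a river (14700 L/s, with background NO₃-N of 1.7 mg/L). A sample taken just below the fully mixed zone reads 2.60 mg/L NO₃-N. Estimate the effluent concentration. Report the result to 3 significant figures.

Mass balance: 14700·1.700 + 1270·Cₑ = 15970·2.600
→ Cₑ = (15970·2.600 − 14700·1.700) / 1270 = 13.02 mg/L.

13.0 mg/L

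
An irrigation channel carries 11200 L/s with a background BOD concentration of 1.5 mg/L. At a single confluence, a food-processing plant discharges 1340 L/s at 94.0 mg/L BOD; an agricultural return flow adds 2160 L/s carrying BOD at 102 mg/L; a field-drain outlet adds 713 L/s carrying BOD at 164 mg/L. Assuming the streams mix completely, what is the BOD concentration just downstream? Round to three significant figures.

31.1 mg/L

Conservation of mass: C = (11200·1.500 + 1340·94.00 + 2160·102.0 + 713.0·164.0) / 15410 = 480000/15410 = 31.14 mg/L.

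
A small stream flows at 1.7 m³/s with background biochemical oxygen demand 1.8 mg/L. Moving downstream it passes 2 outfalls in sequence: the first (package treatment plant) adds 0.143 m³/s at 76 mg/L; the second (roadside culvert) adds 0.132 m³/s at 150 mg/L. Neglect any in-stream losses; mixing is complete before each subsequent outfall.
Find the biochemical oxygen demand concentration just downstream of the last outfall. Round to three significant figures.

17.1 mg/L

Outfall 1: combined Q = 1.843 m³/s; C = (1.700·1.800 + 0.1430·76.00)/1.843 = 7.557 mg/L.
Outfall 2: combined Q = 1.975 m³/s; C = (1.843·7.557 + 0.1320·150.0)/1.975 = 17.08 mg/L.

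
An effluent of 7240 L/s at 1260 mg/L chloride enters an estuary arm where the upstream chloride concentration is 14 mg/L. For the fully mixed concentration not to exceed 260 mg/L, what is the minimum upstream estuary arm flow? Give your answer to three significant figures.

29400 L/s

Set C_mix = 260: (Q·14.00 + 7240·1260) / (Q + 7240) = 260
→ Q = 7240·(1260 − 260)/(260 − 14.00) = 29430 L/s.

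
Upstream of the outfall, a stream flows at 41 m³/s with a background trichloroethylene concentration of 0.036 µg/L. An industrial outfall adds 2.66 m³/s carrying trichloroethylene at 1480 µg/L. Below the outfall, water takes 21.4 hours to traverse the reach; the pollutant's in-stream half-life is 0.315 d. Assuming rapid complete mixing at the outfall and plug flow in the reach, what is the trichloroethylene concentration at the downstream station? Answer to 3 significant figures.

Flow-weighted average: C = (41.00·0.03600 + 2.660·1480) / 43.66 = 3938/43.66 = 90.20 µg/L.
Half-life 0.315 d → k = ln 2 / 0.315 = 2.200 d⁻¹.
Decay over the reach: 90.20·exp(−kt) = 90.20·0.1406 = 12.68 µg/L.

12.7 µg/L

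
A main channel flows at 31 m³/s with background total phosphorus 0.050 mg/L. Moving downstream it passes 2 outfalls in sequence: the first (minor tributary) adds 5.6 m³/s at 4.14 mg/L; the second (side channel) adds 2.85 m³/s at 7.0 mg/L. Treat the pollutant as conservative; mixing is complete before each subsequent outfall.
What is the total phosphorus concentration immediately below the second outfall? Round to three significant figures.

After outfall 1: Q = 31.00 + 5.600 = 36.60 m³/s; C = (31.00·0.05000 + 5.600·4.140)/36.60 = 0.6758 mg/L.
After outfall 2: Q = 36.60 + 2.850 = 39.45 m³/s; C = (36.60·0.6758 + 2.850·7.000)/39.45 = 1.133 mg/L.

1.13 mg/L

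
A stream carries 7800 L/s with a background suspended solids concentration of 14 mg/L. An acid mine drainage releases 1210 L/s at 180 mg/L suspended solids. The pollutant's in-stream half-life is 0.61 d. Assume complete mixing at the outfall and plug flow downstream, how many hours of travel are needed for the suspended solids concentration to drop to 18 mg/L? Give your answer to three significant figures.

Conservation of mass: C = (7800·14.00 + 1210·180.0) / 9010 = 327000/9010 = 36.29 mg/L.
Half-life 0.61 d → k = ln 2 / 0.61 = 1.136 d⁻¹.
36.29·exp(−k·t) = 18 → t = ln(36.29/18)/k = 53320 s = 14.81 h.

14.8 h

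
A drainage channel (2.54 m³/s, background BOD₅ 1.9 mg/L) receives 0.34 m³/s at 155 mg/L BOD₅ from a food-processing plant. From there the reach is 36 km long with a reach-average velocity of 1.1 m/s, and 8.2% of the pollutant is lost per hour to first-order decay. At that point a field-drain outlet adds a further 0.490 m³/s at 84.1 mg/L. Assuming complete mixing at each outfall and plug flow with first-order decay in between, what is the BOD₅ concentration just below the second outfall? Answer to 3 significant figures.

20.1 mg/L

Mass balance: C = (2.540·1.900 + 0.3400·155.0) / 2.880 = 57.53/2.880 = 19.97 mg/L; combined flow 2.880 m³/s.
Travel time t = 36·1000 / 1.1 = 32730 s = 9.091 h.
8.2%/h lost → k = −ln(1 − 0.082) = 0.08556 h⁻¹.
Decay over the reach: 19.97·exp(−kt) = 19.97·0.4594 = 9.177 mg/L.
Second outfall: C = (2.880·9.177 + 0.4900·84.10)/3.370 = 20.07 mg/L.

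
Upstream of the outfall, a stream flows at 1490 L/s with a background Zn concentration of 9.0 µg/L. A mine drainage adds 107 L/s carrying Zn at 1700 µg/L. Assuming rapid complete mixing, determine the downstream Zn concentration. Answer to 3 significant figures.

122 µg/L

Mass balance: C = (1490·9.000 + 107.0·1700) / 1597 = 195300/1597 = 122.3 µg/L.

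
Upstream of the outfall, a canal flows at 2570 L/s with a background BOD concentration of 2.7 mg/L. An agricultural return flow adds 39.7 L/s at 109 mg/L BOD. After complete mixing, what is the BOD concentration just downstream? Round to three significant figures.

Conservation of mass: C = (2570·2.700 + 39.70·109.0) / 2610 = 11270/2610 = 4.317 mg/L.

4.32 mg/L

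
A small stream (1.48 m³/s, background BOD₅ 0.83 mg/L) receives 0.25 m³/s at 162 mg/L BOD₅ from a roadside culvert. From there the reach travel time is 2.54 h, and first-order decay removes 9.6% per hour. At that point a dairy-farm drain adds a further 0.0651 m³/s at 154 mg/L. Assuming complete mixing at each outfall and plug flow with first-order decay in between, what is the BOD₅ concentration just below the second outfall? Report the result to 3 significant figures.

23.6 mg/L

Mixed concentration C = ΣQC/ΣQ = (1.480·0.8300 + 0.2500·162.0) / 1.730 = 41.73/1.730 = 24.12 mg/L; combined flow 1.730 m³/s.
9.6%/h lost → k = −ln(1 − 0.096) = 0.1009 h⁻¹.
Applying C = C₀e^(−kt): 24.12 × 0.7739 = 18.67 mg/L.
At the second outfall, C = (1.730·18.67 + 0.06510·154.0) / (1.730 + 0.06510) = 23.57 mg/L.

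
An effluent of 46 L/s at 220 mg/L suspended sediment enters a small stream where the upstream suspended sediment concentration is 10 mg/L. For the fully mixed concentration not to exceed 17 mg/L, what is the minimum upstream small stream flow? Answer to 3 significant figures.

1330 L/s

Set C_mix = 17: (Q·10.00 + 46.00·220.0) / (Q + 46.00) = 17
→ Q = 46.00·(220.0 − 17)/(17 − 10.00) = 1334 L/s.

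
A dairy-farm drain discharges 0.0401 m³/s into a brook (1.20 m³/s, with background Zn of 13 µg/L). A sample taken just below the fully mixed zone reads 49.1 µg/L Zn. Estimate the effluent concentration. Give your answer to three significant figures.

Mass balance: 1.200·13.00 + 0.04010·Cₑ = 1.240·49.10
→ Cₑ = (1.240·49.10 − 1.200·13.00) / 0.04010 = 1129 µg/L.

1130 µg/L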